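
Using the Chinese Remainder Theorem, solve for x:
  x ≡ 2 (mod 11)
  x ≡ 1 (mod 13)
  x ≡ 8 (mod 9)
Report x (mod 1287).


Moduli 11, 13, 9 are pairwise coprime; by CRT there is a unique solution modulo M = 11 · 13 · 9 = 1287.
Solve pairwise, accumulating the modulus:
  Start with x ≡ 2 (mod 11).
  Combine with x ≡ 1 (mod 13): since gcd(11, 13) = 1, we get a unique residue mod 143.
    Write x = 2 + 11·t and substitute into x ≡ 1 (mod 13): 11·t ≡ 1 − 2 = -1 (mod 13).
    Reduce coefficients mod 13: 11·t ≡ 12 (mod 13).
    The inverse of 11 mod 13 is 6 (since 11·6 = 66 = 5·13 + 1), so t ≡ 6·12 = 72 ≡ 7 (mod 13).
    Then x = 2 + 11·7 = 79, valid modulo lcm(11, 13) = 143: x ≡ 79 (mod 143).
  Combine with x ≡ 8 (mod 9): since gcd(143, 9) = 1, we get a unique residue mod 1287.
    Write x = 79 + 143·t and substitute into x ≡ 8 (mod 9): 143·t ≡ 8 − 79 = -71 (mod 9).
    Reduce coefficients mod 9: 8·t ≡ 1 (mod 9).
    The inverse of 8 mod 9 is 8 (since 8·8 = 64 = 7·9 + 1), so t ≡ 8·1 = 8 ≡ 8 (mod 9).
    Then x = 79 + 143·8 = 1223, valid modulo lcm(143, 9) = 1287: x ≡ 1223 (mod 1287).
Verify: 1223 mod 11 = 2 ✓, 1223 mod 13 = 1 ✓, 1223 mod 9 = 8 ✓.

x ≡ 1223 (mod 1287).


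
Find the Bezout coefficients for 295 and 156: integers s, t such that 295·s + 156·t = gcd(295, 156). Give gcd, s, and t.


Euclidean algorithm on (295, 156) — divide until remainder is 0:
  295 = 1 · 156 + 139
  156 = 1 · 139 + 17
  139 = 8 · 17 + 3
  17 = 5 · 3 + 2
  3 = 1 · 2 + 1
  2 = 2 · 1 + 0
gcd(295, 156) = 1.
Track Bezout coefficients alongside the remainders: start with r₀ = 295 = a·1 + b·0 (s = 1, t = 0) and r₁ = 156 = a·0 + b·1 (s = 0, t = 1); each new remainder r_{k+1} = r_{k-1} − q_k·r_k inherits s_{k+1} = s_{k-1} − q_k·s_k, t_{k+1} = t_{k-1} − q_k·t_k, so r_k = a·s_k + b·t_k at every step:
  q = 1: r = 139, s = 1 − 1·0 = 1, t = 0 − 1·1 = -1  (check: 295·1 + 156·(-1) = 139)
  q = 1: r = 17, s = 0 − 1·1 = -1, t = 1 − 1·(-1) = 2  (check: 295·(-1) + 156·2 = 17)
  q = 8: r = 3, s = 1 − 8·(-1) = 9, t = -1 − 8·2 = -17  (check: 295·9 + 156·(-17) = 3)
  q = 5: r = 2, s = -1 − 5·9 = -46, t = 2 − 5·(-17) = 87  (check: 295·(-46) + 156·87 = 2)
  q = 1: r = 1, s = 9 − 1·(-46) = 55, t = -17 − 1·87 = -104  (check: 295·55 + 156·(-104) = 1)
The row with r = 1 (the gcd) gives the Bezout coefficients s = 55, t = -104.
Result: 295 · (55) + 156 · (-104) = 1.

gcd(295, 156) = 1; s = 55, t = -104 (check: 295·55 + 156·(-104) = 1).


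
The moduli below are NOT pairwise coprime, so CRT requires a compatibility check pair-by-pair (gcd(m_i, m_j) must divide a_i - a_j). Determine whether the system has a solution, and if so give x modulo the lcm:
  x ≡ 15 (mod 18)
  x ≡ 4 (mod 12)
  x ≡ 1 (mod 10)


Moduli 18, 12, 10 are not pairwise coprime, so CRT works modulo lcm(m_i) when all pairwise compatibility conditions hold.
Pairwise compatibility: gcd(m_i, m_j) must divide a_i - a_j for every pair.
Merge one congruence at a time:
  Start: x ≡ 15 (mod 18).
  Combine with x ≡ 4 (mod 12): gcd(18, 12) = 6, and 4 - 15 = -11 is NOT divisible by 6.
    ⇒ system is inconsistent (no integer solution).

No solution (the system is inconsistent).


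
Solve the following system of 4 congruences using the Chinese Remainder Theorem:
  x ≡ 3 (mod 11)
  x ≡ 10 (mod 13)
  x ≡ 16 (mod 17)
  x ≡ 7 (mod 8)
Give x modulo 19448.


Product of moduli M = 11 · 13 · 17 · 8 = 19448.
Merge one congruence at a time:
  Start: x ≡ 3 (mod 11).
  Combine with x ≡ 10 (mod 13); new modulus lcm = 143.
    Write x = 3 + 11·t and substitute into x ≡ 10 (mod 13): 11·t ≡ 10 − 3 = 7 (mod 13).
    The inverse of 11 mod 13 is 6 (since 11·6 = 66 = 5·13 + 1), so t ≡ 6·7 = 42 ≡ 3 (mod 13).
    Then x = 3 + 11·3 = 36, valid modulo lcm(11, 13) = 143: x ≡ 36 (mod 143).
  Combine with x ≡ 16 (mod 17); new modulus lcm = 2431.
    Write x = 36 + 143·t and substitute into x ≡ 16 (mod 17): 143·t ≡ 16 − 36 = -20 (mod 17).
    Reduce coefficients mod 17: 7·t ≡ 14 (mod 17).
    The inverse of 7 mod 17 is 5 (since 7·5 = 35 = 2·17 + 1), so t ≡ 5·14 = 70 ≡ 2 (mod 17).
    Then x = 36 + 143·2 = 322, valid modulo lcm(143, 17) = 2431: x ≡ 322 (mod 2431).
  Combine with x ≡ 7 (mod 8); new modulus lcm = 19448.
    Write x = 322 + 2431·t and substitute into x ≡ 7 (mod 8): 2431·t ≡ 7 − 322 = -315 (mod 8).
    Reduce coefficients mod 8: 7·t ≡ 5 (mod 8).
    The inverse of 7 mod 8 is 7 (since 7·7 = 49 = 6·8 + 1), so t ≡ 7·5 = 35 ≡ 3 (mod 8).
    Then x = 322 + 2431·3 = 7615, valid modulo lcm(2431, 8) = 19448: x ≡ 7615 (mod 19448).
Verify against each original: 7615 mod 11 = 3, 7615 mod 13 = 10, 7615 mod 17 = 16, 7615 mod 8 = 7.

x ≡ 7615 (mod 19448).


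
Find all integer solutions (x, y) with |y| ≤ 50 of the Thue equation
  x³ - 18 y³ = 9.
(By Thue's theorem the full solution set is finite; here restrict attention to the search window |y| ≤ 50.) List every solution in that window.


The equation is x³ - 18y³ = 9. For fixed y, x³ = 18·y³ + 9, so a solution requires the RHS to be a perfect cube.
Strategy: iterate y from -50 to 50, compute RHS = 18·y³ + 9, and check whether it is a (positive or negative) perfect cube.
Check small values of y:
  y = 0: RHS = 9 is not a perfect cube.
  y = 1: RHS = 27 = (3)³ ⇒ x = 3 works.
  y = -1: RHS = -9 is not a perfect cube.
  y = 2: RHS = 153 is not a perfect cube.
  y = -2: RHS = -135 is not a perfect cube.
  y = 3: RHS = 495 is not a perfect cube.
  y = -3: RHS = -477 is not a perfect cube.
Continuing the search up to |y| = 50 finds no further solutions beyond those listed.
Collected solutions: (3, 1).

Solutions (with |y| ≤ 50): (3, 1).


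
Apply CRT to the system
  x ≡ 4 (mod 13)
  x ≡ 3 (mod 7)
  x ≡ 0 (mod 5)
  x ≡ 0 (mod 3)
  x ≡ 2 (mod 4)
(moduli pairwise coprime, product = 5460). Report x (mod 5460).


Product of moduli M = 13 · 7 · 5 · 3 · 4 = 5460.
Merge one congruence at a time:
  Start: x ≡ 4 (mod 13).
  Combine with x ≡ 3 (mod 7); new modulus lcm = 91.
    Write x = 4 + 13·t and substitute into x ≡ 3 (mod 7): 13·t ≡ 3 − 4 = -1 (mod 7).
    Reduce coefficients mod 7: 6·t ≡ 6 (mod 7).
    The inverse of 6 mod 7 is 6 (since 6·6 = 36 = 5·7 + 1), so t ≡ 6·6 = 36 ≡ 1 (mod 7).
    Then x = 4 + 13·1 = 17, valid modulo lcm(13, 7) = 91: x ≡ 17 (mod 91).
  Combine with x ≡ 0 (mod 5); new modulus lcm = 455.
    Write x = 17 + 91·t and substitute into x ≡ 0 (mod 5): 91·t ≡ 0 − 17 = -17 (mod 5).
    Reduce coefficients mod 5: 1·t ≡ 3 (mod 5).
    So t ≡ 3 (mod 5).
    Then x = 17 + 91·3 = 290, valid modulo lcm(91, 5) = 455: x ≡ 290 (mod 455).
  Combine with x ≡ 0 (mod 3); new modulus lcm = 1365.
    Write x = 290 + 455·t and substitute into x ≡ 0 (mod 3): 455·t ≡ 0 − 290 = -290 (mod 3).
    Reduce coefficients mod 3: 2·t ≡ 1 (mod 3).
    The inverse of 2 mod 3 is 2 (since 2·2 = 4 = 1·3 + 1), so t ≡ 2·1 = 2 ≡ 2 (mod 3).
    Then x = 290 + 455·2 = 1200, valid modulo lcm(455, 3) = 1365: x ≡ 1200 (mod 1365).
  Combine with x ≡ 2 (mod 4); new modulus lcm = 5460.
    Write x = 1200 + 1365·t and substitute into x ≡ 2 (mod 4): 1365·t ≡ 2 − 1200 = -1198 (mod 4).
    Reduce coefficients mod 4: 1·t ≡ 2 (mod 4).
    So t ≡ 2 (mod 4).
    Then x = 1200 + 1365·2 = 3930, valid modulo lcm(1365, 4) = 5460: x ≡ 3930 (mod 5460).
Verify against each original: 3930 mod 13 = 4, 3930 mod 7 = 3, 3930 mod 5 = 0, 3930 mod 3 = 0, 3930 mod 4 = 2.

x ≡ 3930 (mod 5460).


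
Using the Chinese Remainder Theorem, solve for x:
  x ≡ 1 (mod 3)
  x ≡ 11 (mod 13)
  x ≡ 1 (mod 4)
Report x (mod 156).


Moduli 3, 13, 4 are pairwise coprime; by CRT there is a unique solution modulo M = 3 · 13 · 4 = 156.
Solve pairwise, accumulating the modulus:
  Start with x ≡ 1 (mod 3).
  Combine with x ≡ 11 (mod 13): since gcd(3, 13) = 1, we get a unique residue mod 39.
    Write x = 1 + 3·t and substitute into x ≡ 11 (mod 13): 3·t ≡ 11 − 1 = 10 (mod 13).
    The inverse of 3 mod 13 is 9 (since 3·9 = 27 = 2·13 + 1), so t ≡ 9·10 = 90 ≡ 12 (mod 13).
    Then x = 1 + 3·12 = 37, valid modulo lcm(3, 13) = 39: x ≡ 37 (mod 39).
  Combine with x ≡ 1 (mod 4): since gcd(39, 4) = 1, we get a unique residue mod 156.
    Write x = 37 + 39·t and substitute into x ≡ 1 (mod 4): 39·t ≡ 1 − 37 = -36 (mod 4).
    Reduce coefficients mod 4: 3·t ≡ 0 (mod 4).
    The inverse of 3 mod 4 is 3 (since 3·3 = 9 = 2·4 + 1), so t ≡ 3·0 = 0 ≡ 0 (mod 4).
    Then x = 37 + 39·0 = 37, valid modulo lcm(39, 4) = 156: x ≡ 37 (mod 156).
Verify: 37 mod 3 = 1 ✓, 37 mod 13 = 11 ✓, 37 mod 4 = 1 ✓.

x ≡ 37 (mod 156).


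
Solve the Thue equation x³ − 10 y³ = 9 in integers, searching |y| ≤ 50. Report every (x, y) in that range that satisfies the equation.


The equation is x³ - 10y³ = 9. For fixed y, x³ = 10·y³ + 9, so a solution requires the RHS to be a perfect cube.
Strategy: iterate y from -50 to 50, compute RHS = 10·y³ + 9, and check whether it is a (positive or negative) perfect cube.
Check small values of y:
  y = 0: RHS = 9 is not a perfect cube.
  y = 1: RHS = 19 is not a perfect cube.
  y = -1: RHS = -1 = (-1)³ ⇒ x = -1 works.
  y = 2: RHS = 89 is not a perfect cube.
  y = -2: RHS = -71 is not a perfect cube.
  y = 3: RHS = 279 is not a perfect cube.
  y = -3: RHS = -261 is not a perfect cube.
Continuing the search up to |y| = 50 finds no further solutions beyond those listed.
Collected solutions: (-1, -1).

Solutions (with |y| ≤ 50): (-1, -1).


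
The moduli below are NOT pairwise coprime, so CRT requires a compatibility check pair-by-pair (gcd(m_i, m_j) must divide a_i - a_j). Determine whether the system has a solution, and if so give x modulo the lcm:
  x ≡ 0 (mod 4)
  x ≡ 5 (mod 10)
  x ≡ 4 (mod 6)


Moduli 4, 10, 6 are not pairwise coprime, so CRT works modulo lcm(m_i) when all pairwise compatibility conditions hold.
Pairwise compatibility: gcd(m_i, m_j) must divide a_i - a_j for every pair.
Merge one congruence at a time:
  Start: x ≡ 0 (mod 4).
  Combine with x ≡ 5 (mod 10): gcd(4, 10) = 2, and 5 - 0 = 5 is NOT divisible by 2.
    ⇒ system is inconsistent (no integer solution).

No solution (the system is inconsistent).


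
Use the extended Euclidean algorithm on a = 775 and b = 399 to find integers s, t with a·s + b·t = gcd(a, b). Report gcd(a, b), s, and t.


Euclidean algorithm on (775, 399) — divide until remainder is 0:
  775 = 1 · 399 + 376
  399 = 1 · 376 + 23
  376 = 16 · 23 + 8
  23 = 2 · 8 + 7
  8 = 1 · 7 + 1
  7 = 7 · 1 + 0
gcd(775, 399) = 1.
Track Bezout coefficients alongside the remainders: start with r₀ = 775 = a·1 + b·0 (s = 1, t = 0) and r₁ = 399 = a·0 + b·1 (s = 0, t = 1); each new remainder r_{k+1} = r_{k-1} − q_k·r_k inherits s_{k+1} = s_{k-1} − q_k·s_k, t_{k+1} = t_{k-1} − q_k·t_k, so r_k = a·s_k + b·t_k at every step:
  q = 1: r = 376, s = 1 − 1·0 = 1, t = 0 − 1·1 = -1  (check: 775·1 + 399·(-1) = 376)
  q = 1: r = 23, s = 0 − 1·1 = -1, t = 1 − 1·(-1) = 2  (check: 775·(-1) + 399·2 = 23)
  q = 16: r = 8, s = 1 − 16·(-1) = 17, t = -1 − 16·2 = -33  (check: 775·17 + 399·(-33) = 8)
  q = 2: r = 7, s = -1 − 2·17 = -35, t = 2 − 2·(-33) = 68  (check: 775·(-35) + 399·68 = 7)
  q = 1: r = 1, s = 17 − 1·(-35) = 52, t = -33 − 1·68 = -101  (check: 775·52 + 399·(-101) = 1)
The row with r = 1 (the gcd) gives the Bezout coefficients s = 52, t = -101.
Result: 775 · (52) + 399 · (-101) = 1.

gcd(775, 399) = 1; s = 52, t = -101 (check: 775·52 + 399·(-101) = 1).


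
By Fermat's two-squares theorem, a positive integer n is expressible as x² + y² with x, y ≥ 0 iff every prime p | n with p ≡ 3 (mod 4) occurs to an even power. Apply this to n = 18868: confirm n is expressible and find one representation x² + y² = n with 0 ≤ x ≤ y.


Step 1: Factor n = 18868 = 2^2 · 53 · 89.
Step 2: Check the mod-4 condition on each prime factor: 2 = 2 (special); 53 ≡ 1 (mod 4), exponent 1; 89 ≡ 1 (mod 4), exponent 1.
All primes ≡ 3 (mod 4) appear to even exponent (or don't appear), so by the two-squares theorem n IS expressible as a sum of two squares.
Step 3: Build a representation. Group n = k² · m with k = 2 and m = 53 · 89 = 4717 (a product of primes ≡ 1 (mod 4)); a representation of m scales to one of n via (k·x)² + (k·y)² = k²(x² + y²). Each prime p ≡ 1 (mod 4) is itself a sum of two squares; find a² by testing p − a² for a perfect square:
  53: 53 − 1² = 52, 53 − 2² = 49 = 7² ⇒ 53 = 2² + 7².
  89: 89 − 1² = 88, 89 − 2² = 85, 89 − 3² = 80, 89 − 4² = 73, 89 − 5² = 64 = 8² ⇒ 89 = 5² + 8².
  Combine using the Brahmagupta–Fibonacci identity (a² + b²)(c² + d²) = (ac − bd)² + (ad + bc)² = (ac + bd)² + (ad − bc)²:
  53 · 89 = 4717: from (2² + 7²)(5² + 8²), take (2·5 − 7·8, 2·8 + 7·5) = (10 − 56, 16 + 35) = (-46, 51); dropping signs (only squares matter) gives (46, 51); check 46² + 51² = 2116 + 2601 = 4717 ✓.
  Scale by k = 2: (2·46, 2·51) = (92, 102).
Step 4: Order so x ≤ y and verify: 92² + 102² = 8464 + 10404 = 18868 = n. ✓

n = 18868 = 92² + 102² (one valid representation with x ≤ y).


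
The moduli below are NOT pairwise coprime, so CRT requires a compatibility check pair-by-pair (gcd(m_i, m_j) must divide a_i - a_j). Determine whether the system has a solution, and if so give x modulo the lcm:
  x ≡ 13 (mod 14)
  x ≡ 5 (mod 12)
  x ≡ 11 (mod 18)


Moduli 14, 12, 18 are not pairwise coprime, so CRT works modulo lcm(m_i) when all pairwise compatibility conditions hold.
Pairwise compatibility: gcd(m_i, m_j) must divide a_i - a_j for every pair.
Merge one congruence at a time:
  Start: x ≡ 13 (mod 14).
  Combine with x ≡ 5 (mod 12): gcd(14, 12) = 2; 5 - 13 = -8, which IS divisible by 2, so compatible.
    Write x = 13 + 14·t and substitute into x ≡ 5 (mod 12): 14·t ≡ 5 − 13 = -8 (mod 12).
    Divide the congruence (and modulus) by g = 2: 7·t ≡ -4 (mod 6).
    Reduce coefficients mod 6: 1·t ≡ 2 (mod 6).
    So t ≡ 2 (mod 6).
    Then x = 13 + 14·2 = 41, valid modulo lcm(14, 12) = 84: x ≡ 41 (mod 84).
  Combine with x ≡ 11 (mod 18): gcd(84, 18) = 6; 11 - 41 = -30, which IS divisible by 6, so compatible.
    Write x = 41 + 84·t and substitute into x ≡ 11 (mod 18): 84·t ≡ 11 − 41 = -30 (mod 18).
    Divide the congruence (and modulus) by g = 6: 14·t ≡ -5 (mod 3).
    Reduce coefficients mod 3: 2·t ≡ 1 (mod 3).
    The inverse of 2 mod 3 is 2 (since 2·2 = 4 = 1·3 + 1), so t ≡ 2·1 = 2 ≡ 2 (mod 3).
    Then x = 41 + 84·2 = 209, valid modulo lcm(84, 18) = 252: x ≡ 209 (mod 252).
Verify: 209 mod 14 = 13, 209 mod 12 = 5, 209 mod 18 = 11.

x ≡ 209 (mod 252).


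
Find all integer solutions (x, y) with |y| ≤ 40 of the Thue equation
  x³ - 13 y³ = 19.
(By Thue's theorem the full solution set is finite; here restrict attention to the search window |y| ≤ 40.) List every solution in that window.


The equation is x³ - 13y³ = 19. For fixed y, x³ = 13·y³ + 19, so a solution requires the RHS to be a perfect cube.
Strategy: iterate y from -40 to 40, compute RHS = 13·y³ + 19, and check whether it is a (positive or negative) perfect cube.
Check small values of y:
  y = 0: RHS = 19 is not a perfect cube.
  y = 1: RHS = 32 is not a perfect cube.
  y = -1: RHS = 6 is not a perfect cube.
  y = 2: RHS = 123 is not a perfect cube.
  y = -2: RHS = -85 is not a perfect cube.
  y = 3: RHS = 370 is not a perfect cube.
  y = -3: RHS = -332 is not a perfect cube.
Continuing the search up to |y| = 40 finds no solutions either.
No (x, y) in the scanned range satisfies the equation.

No integer solutions with |y| ≤ 40.


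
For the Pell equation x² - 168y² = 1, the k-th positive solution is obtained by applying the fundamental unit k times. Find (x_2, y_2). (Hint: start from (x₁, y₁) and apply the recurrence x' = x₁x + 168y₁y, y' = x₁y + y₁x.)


Step 1: Find the fundamental solution (x₁, y₁) of x² - 168y² = 1.
  Expand √168 as a continued fraction. a₀ = ⌊√168⌋ = 12; iterate m_{k+1} = d_k·a_k − m_k, d_{k+1} = (168 − m_{k+1}²)/d_k, a_{k+1} = ⌊(a₀ + m_{k+1})/d_{k+1}⌋ (starting m₀ = 0, d₀ = 1), with convergents p_k = a_k·p_{k-1} + p_{k-2}, q_k = a_k·q_{k-1} + q_{k-2} (p₋₁ = 1, q₋₁ = 0):
  k = 0: a₀ = 12; p₀/q₀ = 12/1; p₀² − 168·q₀² = 144 − 168 = -24.
  k = 1: m = 12, d = 24, a = ⌊(12 + 12)/24⌋ = 1; p/q = (1·12 + 1)/(1·1 + 0) = 13/1; p² − 168·q² = 169 − 168 = 1.
  The first convergent with p² − 168·q² = 1 gives the fundamental solution (x₁, y₁) = (13, 1).
Step 2: Apply the recurrence (x_{n+1}, y_{n+1}) = (x₁x_n + 168y₁y_n, x₁y_n + y₁x_n) repeatedly.
  From (x_1, y_1) = (13, 1): x_2 = 13·13 + 168·1·1 = 337; y_2 = 13·1 + 1·13 = 26.
Step 3: Verify x_2² - 168·y_2² = 113569 - 113568 = 1 (should be 1). ✓

(x_1, y_1) = (13, 1); (x_2, y_2) = (337, 26).


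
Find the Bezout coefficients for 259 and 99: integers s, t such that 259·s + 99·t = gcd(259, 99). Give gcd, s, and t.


Euclidean algorithm on (259, 99) — divide until remainder is 0:
  259 = 2 · 99 + 61
  99 = 1 · 61 + 38
  61 = 1 · 38 + 23
  38 = 1 · 23 + 15
  23 = 1 · 15 + 8
  15 = 1 · 8 + 7
  8 = 1 · 7 + 1
  7 = 7 · 1 + 0
gcd(259, 99) = 1.
Track Bezout coefficients alongside the remainders: start with r₀ = 259 = a·1 + b·0 (s = 1, t = 0) and r₁ = 99 = a·0 + b·1 (s = 0, t = 1); each new remainder r_{k+1} = r_{k-1} − q_k·r_k inherits s_{k+1} = s_{k-1} − q_k·s_k, t_{k+1} = t_{k-1} − q_k·t_k, so r_k = a·s_k + b·t_k at every step:
  q = 2: r = 61, s = 1 − 2·0 = 1, t = 0 − 2·1 = -2  (check: 259·1 + 99·(-2) = 61)
  q = 1: r = 38, s = 0 − 1·1 = -1, t = 1 − 1·(-2) = 3  (check: 259·(-1) + 99·3 = 38)
  q = 1: r = 23, s = 1 − 1·(-1) = 2, t = -2 − 1·3 = -5  (check: 259·2 + 99·(-5) = 23)
  q = 1: r = 15, s = -1 − 1·2 = -3, t = 3 − 1·(-5) = 8  (check: 259·(-3) + 99·8 = 15)
  q = 1: r = 8, s = 2 − 1·(-3) = 5, t = -5 − 1·8 = -13  (check: 259·5 + 99·(-13) = 8)
  q = 1: r = 7, s = -3 − 1·5 = -8, t = 8 − 1·(-13) = 21  (check: 259·(-8) + 99·21 = 7)
  q = 1: r = 1, s = 5 − 1·(-8) = 13, t = -13 − 1·21 = -34  (check: 259·13 + 99·(-34) = 1)
The row with r = 1 (the gcd) gives the Bezout coefficients s = 13, t = -34.
Result: 259 · (13) + 99 · (-34) = 1.

gcd(259, 99) = 1; s = 13, t = -34 (check: 259·13 + 99·(-34) = 1).


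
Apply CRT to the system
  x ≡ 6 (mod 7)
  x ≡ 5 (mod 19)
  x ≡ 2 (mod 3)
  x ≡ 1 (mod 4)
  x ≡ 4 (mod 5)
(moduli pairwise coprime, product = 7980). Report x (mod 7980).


Product of moduli M = 7 · 19 · 3 · 4 · 5 = 7980.
Merge one congruence at a time:
  Start: x ≡ 6 (mod 7).
  Combine with x ≡ 5 (mod 19); new modulus lcm = 133.
    Write x = 6 + 7·t and substitute into x ≡ 5 (mod 19): 7·t ≡ 5 − 6 = -1 (mod 19).
    Reduce coefficients mod 19: 7·t ≡ 18 (mod 19).
    The inverse of 7 mod 19 is 11 (since 7·11 = 77 = 4·19 + 1), so t ≡ 11·18 = 198 ≡ 8 (mod 19).
    Then x = 6 + 7·8 = 62, valid modulo lcm(7, 19) = 133: x ≡ 62 (mod 133).
  Combine with x ≡ 2 (mod 3); new modulus lcm = 399.
    Write x = 62 + 133·t and substitute into x ≡ 2 (mod 3): 133·t ≡ 2 − 62 = -60 (mod 3).
    Reduce coefficients mod 3: 1·t ≡ 0 (mod 3).
    So t ≡ 0 (mod 3).
    Then x = 62 + 133·0 = 62, valid modulo lcm(133, 3) = 399: x ≡ 62 (mod 399).
  Combine with x ≡ 1 (mod 4); new modulus lcm = 1596.
    Write x = 62 + 399·t and substitute into x ≡ 1 (mod 4): 399·t ≡ 1 − 62 = -61 (mod 4).
    Reduce coefficients mod 4: 3·t ≡ 3 (mod 4).
    The inverse of 3 mod 4 is 3 (since 3·3 = 9 = 2·4 + 1), so t ≡ 3·3 = 9 ≡ 1 (mod 4).
    Then x = 62 + 399·1 = 461, valid modulo lcm(399, 4) = 1596: x ≡ 461 (mod 1596).
  Combine with x ≡ 4 (mod 5); new modulus lcm = 7980.
    Write x = 461 + 1596·t and substitute into x ≡ 4 (mod 5): 1596·t ≡ 4 − 461 = -457 (mod 5).
    Reduce coefficients mod 5: 1·t ≡ 3 (mod 5).
    So t ≡ 3 (mod 5).
    Then x = 461 + 1596·3 = 5249, valid modulo lcm(1596, 5) = 7980: x ≡ 5249 (mod 7980).
Verify against each original: 5249 mod 7 = 6, 5249 mod 19 = 5, 5249 mod 3 = 2, 5249 mod 4 = 1, 5249 mod 5 = 4.

x ≡ 5249 (mod 7980).


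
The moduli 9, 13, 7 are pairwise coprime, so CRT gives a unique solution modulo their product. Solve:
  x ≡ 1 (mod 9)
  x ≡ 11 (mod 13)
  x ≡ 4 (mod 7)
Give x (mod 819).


Moduli 9, 13, 7 are pairwise coprime; by CRT there is a unique solution modulo M = 9 · 13 · 7 = 819.
Solve pairwise, accumulating the modulus:
  Start with x ≡ 1 (mod 9).
  Combine with x ≡ 11 (mod 13): since gcd(9, 13) = 1, we get a unique residue mod 117.
    Write x = 1 + 9·t and substitute into x ≡ 11 (mod 13): 9·t ≡ 11 − 1 = 10 (mod 13).
    The inverse of 9 mod 13 is 3 (since 9·3 = 27 = 2·13 + 1), so t ≡ 3·10 = 30 ≡ 4 (mod 13).
    Then x = 1 + 9·4 = 37, valid modulo lcm(9, 13) = 117: x ≡ 37 (mod 117).
  Combine with x ≡ 4 (mod 7): since gcd(117, 7) = 1, we get a unique residue mod 819.
    Write x = 37 + 117·t and substitute into x ≡ 4 (mod 7): 117·t ≡ 4 − 37 = -33 (mod 7).
    Reduce coefficients mod 7: 5·t ≡ 2 (mod 7).
    The inverse of 5 mod 7 is 3 (since 5·3 = 15 = 2·7 + 1), so t ≡ 3·2 = 6 ≡ 6 (mod 7).
    Then x = 37 + 117·6 = 739, valid modulo lcm(117, 7) = 819: x ≡ 739 (mod 819).
Verify: 739 mod 9 = 1 ✓, 739 mod 13 = 11 ✓, 739 mod 7 = 4 ✓.

x ≡ 739 (mod 819).


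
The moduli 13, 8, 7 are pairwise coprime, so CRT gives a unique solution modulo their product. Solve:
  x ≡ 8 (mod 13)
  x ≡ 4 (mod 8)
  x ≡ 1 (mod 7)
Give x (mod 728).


Moduli 13, 8, 7 are pairwise coprime; by CRT there is a unique solution modulo M = 13 · 8 · 7 = 728.
Solve pairwise, accumulating the modulus:
  Start with x ≡ 8 (mod 13).
  Combine with x ≡ 4 (mod 8): since gcd(13, 8) = 1, we get a unique residue mod 104.
    Write x = 8 + 13·t and substitute into x ≡ 4 (mod 8): 13·t ≡ 4 − 8 = -4 (mod 8).
    Reduce coefficients mod 8: 5·t ≡ 4 (mod 8).
    The inverse of 5 mod 8 is 5 (since 5·5 = 25 = 3·8 + 1), so t ≡ 5·4 = 20 ≡ 4 (mod 8).
    Then x = 8 + 13·4 = 60, valid modulo lcm(13, 8) = 104: x ≡ 60 (mod 104).
  Combine with x ≡ 1 (mod 7): since gcd(104, 7) = 1, we get a unique residue mod 728.
    Write x = 60 + 104·t and substitute into x ≡ 1 (mod 7): 104·t ≡ 1 − 60 = -59 (mod 7).
    Reduce coefficients mod 7: 6·t ≡ 4 (mod 7).
    The inverse of 6 mod 7 is 6 (since 6·6 = 36 = 5·7 + 1), so t ≡ 6·4 = 24 ≡ 3 (mod 7).
    Then x = 60 + 104·3 = 372, valid modulo lcm(104, 7) = 728: x ≡ 372 (mod 728).
Verify: 372 mod 13 = 8 ✓, 372 mod 8 = 4 ✓, 372 mod 7 = 1 ✓.

x ≡ 372 (mod 728).


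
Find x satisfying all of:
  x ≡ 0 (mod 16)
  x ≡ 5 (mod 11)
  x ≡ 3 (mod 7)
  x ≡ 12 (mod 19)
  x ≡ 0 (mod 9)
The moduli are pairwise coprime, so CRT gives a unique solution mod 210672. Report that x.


Product of moduli M = 16 · 11 · 7 · 19 · 9 = 210672.
Merge one congruence at a time:
  Start: x ≡ 0 (mod 16).
  Combine with x ≡ 5 (mod 11); new modulus lcm = 176.
    Write x = 0 + 16·t and substitute into x ≡ 5 (mod 11): 16·t ≡ 5 − 0 = 5 (mod 11).
    Reduce coefficients mod 11: 5·t ≡ 5 (mod 11).
    The inverse of 5 mod 11 is 9 (since 5·9 = 45 = 4·11 + 1), so t ≡ 9·5 = 45 ≡ 1 (mod 11).
    Then x = 0 + 16·1 = 16, valid modulo lcm(16, 11) = 176: x ≡ 16 (mod 176).
  Combine with x ≡ 3 (mod 7); new modulus lcm = 1232.
    Write x = 16 + 176·t and substitute into x ≡ 3 (mod 7): 176·t ≡ 3 − 16 = -13 (mod 7).
    Reduce coefficients mod 7: 1·t ≡ 1 (mod 7).
    So t ≡ 1 (mod 7).
    Then x = 16 + 176·1 = 192, valid modulo lcm(176, 7) = 1232: x ≡ 192 (mod 1232).
  Combine with x ≡ 12 (mod 19); new modulus lcm = 23408.
    Write x = 192 + 1232·t and substitute into x ≡ 12 (mod 19): 1232·t ≡ 12 − 192 = -180 (mod 19).
    Reduce coefficients mod 19: 16·t ≡ 10 (mod 19).
    The inverse of 16 mod 19 is 6 (since 16·6 = 96 = 5·19 + 1), so t ≡ 6·10 = 60 ≡ 3 (mod 19).
    Then x = 192 + 1232·3 = 3888, valid modulo lcm(1232, 19) = 23408: x ≡ 3888 (mod 23408).
  Combine with x ≡ 0 (mod 9); new modulus lcm = 210672.
    Write x = 3888 + 23408·t and substitute into x ≡ 0 (mod 9): 23408·t ≡ 0 − 3888 = -3888 (mod 9).
    Reduce coefficients mod 9: 8·t ≡ 0 (mod 9).
    The inverse of 8 mod 9 is 8 (since 8·8 = 64 = 7·9 + 1), so t ≡ 8·0 = 0 ≡ 0 (mod 9).
    Then x = 3888 + 23408·0 = 3888, valid modulo lcm(23408, 9) = 210672: x ≡ 3888 (mod 210672).
Verify against each original: 3888 mod 16 = 0, 3888 mod 11 = 5, 3888 mod 7 = 3, 3888 mod 19 = 12, 3888 mod 9 = 0.

x ≡ 3888 (mod 210672).


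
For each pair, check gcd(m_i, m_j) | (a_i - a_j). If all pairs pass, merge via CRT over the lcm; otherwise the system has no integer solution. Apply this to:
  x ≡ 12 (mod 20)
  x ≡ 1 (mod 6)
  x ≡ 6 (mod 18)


Moduli 20, 6, 18 are not pairwise coprime, so CRT works modulo lcm(m_i) when all pairwise compatibility conditions hold.
Pairwise compatibility: gcd(m_i, m_j) must divide a_i - a_j for every pair.
Merge one congruence at a time:
  Start: x ≡ 12 (mod 20).
  Combine with x ≡ 1 (mod 6): gcd(20, 6) = 2, and 1 - 12 = -11 is NOT divisible by 2.
    ⇒ system is inconsistent (no integer solution).

No solution (the system is inconsistent).


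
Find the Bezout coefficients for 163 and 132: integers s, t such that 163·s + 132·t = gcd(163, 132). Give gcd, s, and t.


Euclidean algorithm on (163, 132) — divide until remainder is 0:
  163 = 1 · 132 + 31
  132 = 4 · 31 + 8
  31 = 3 · 8 + 7
  8 = 1 · 7 + 1
  7 = 7 · 1 + 0
gcd(163, 132) = 1.
Track Bezout coefficients alongside the remainders: start with r₀ = 163 = a·1 + b·0 (s = 1, t = 0) and r₁ = 132 = a·0 + b·1 (s = 0, t = 1); each new remainder r_{k+1} = r_{k-1} − q_k·r_k inherits s_{k+1} = s_{k-1} − q_k·s_k, t_{k+1} = t_{k-1} − q_k·t_k, so r_k = a·s_k + b·t_k at every step:
  q = 1: r = 31, s = 1 − 1·0 = 1, t = 0 − 1·1 = -1  (check: 163·1 + 132·(-1) = 31)
  q = 4: r = 8, s = 0 − 4·1 = -4, t = 1 − 4·(-1) = 5  (check: 163·(-4) + 132·5 = 8)
  q = 3: r = 7, s = 1 − 3·(-4) = 13, t = -1 − 3·5 = -16  (check: 163·13 + 132·(-16) = 7)
  q = 1: r = 1, s = -4 − 1·13 = -17, t = 5 − 1·(-16) = 21  (check: 163·(-17) + 132·21 = 1)
The row with r = 1 (the gcd) gives the Bezout coefficients s = -17, t = 21.
Result: 163 · (-17) + 132 · (21) = 1.

gcd(163, 132) = 1; s = -17, t = 21 (check: 163·(-17) + 132·21 = 1).


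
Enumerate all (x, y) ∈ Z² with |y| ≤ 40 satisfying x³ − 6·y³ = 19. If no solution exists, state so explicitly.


The equation is x³ - 6y³ = 19. For fixed y, x³ = 6·y³ + 19, so a solution requires the RHS to be a perfect cube.
Strategy: iterate y from -40 to 40, compute RHS = 6·y³ + 19, and check whether it is a (positive or negative) perfect cube.
Check small values of y:
  y = 0: RHS = 19 is not a perfect cube.
  y = 1: RHS = 25 is not a perfect cube.
  y = -1: RHS = 13 is not a perfect cube.
  y = 2: RHS = 67 is not a perfect cube.
  y = -2: RHS = -29 is not a perfect cube.
  y = 3: RHS = 181 is not a perfect cube.
  y = -3: RHS = -143 is not a perfect cube.
Continuing the search up to |y| = 40 finds no solutions either.
No (x, y) in the scanned range satisfies the equation.

No integer solutions with |y| ≤ 40.


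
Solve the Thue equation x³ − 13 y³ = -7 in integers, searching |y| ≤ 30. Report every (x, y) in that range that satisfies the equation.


The equation is x³ - 13y³ = -7. For fixed y, x³ = 13·y³ − 7, so a solution requires the RHS to be a perfect cube.
Strategy: iterate y from -30 to 30, compute RHS = 13·y³ − 7, and check whether it is a (positive or negative) perfect cube.
Check small values of y:
  y = 0: RHS = -7 is not a perfect cube.
  y = 1: RHS = 6 is not a perfect cube.
  y = -1: RHS = -20 is not a perfect cube.
  y = 2: RHS = 97 is not a perfect cube.
  y = -2: RHS = -111 is not a perfect cube.
  y = 3: RHS = 344 is not a perfect cube.
  y = -3: RHS = -358 is not a perfect cube.
Continuing the search up to |y| = 30 finds no solutions either.
No (x, y) in the scanned range satisfies the equation.

No integer solutions with |y| ≤ 30.


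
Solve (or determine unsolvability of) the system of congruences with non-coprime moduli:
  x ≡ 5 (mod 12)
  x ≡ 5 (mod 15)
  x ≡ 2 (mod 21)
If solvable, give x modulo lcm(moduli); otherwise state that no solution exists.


Moduli 12, 15, 21 are not pairwise coprime, so CRT works modulo lcm(m_i) when all pairwise compatibility conditions hold.
Pairwise compatibility: gcd(m_i, m_j) must divide a_i - a_j for every pair.
Merge one congruence at a time:
  Start: x ≡ 5 (mod 12).
  Combine with x ≡ 5 (mod 15): gcd(12, 15) = 3; 5 - 5 = 0, which IS divisible by 3, so compatible.
    Write x = 5 + 12·t and substitute into x ≡ 5 (mod 15): 12·t ≡ 5 − 5 = 0 (mod 15).
    Divide the congruence (and modulus) by g = 3: 4·t ≡ 0 (mod 5).
    The inverse of 4 mod 5 is 4 (since 4·4 = 16 = 3·5 + 1), so t ≡ 4·0 = 0 ≡ 0 (mod 5).
    Then x = 5 + 12·0 = 5, valid modulo lcm(12, 15) = 60: x ≡ 5 (mod 60).
  Combine with x ≡ 2 (mod 21): gcd(60, 21) = 3; 2 - 5 = -3, which IS divisible by 3, so compatible.
    Write x = 5 + 60·t and substitute into x ≡ 2 (mod 21): 60·t ≡ 2 − 5 = -3 (mod 21).
    Divide the congruence (and modulus) by g = 3: 20·t ≡ -1 (mod 7).
    Reduce coefficients mod 7: 6·t ≡ 6 (mod 7).
    The inverse of 6 mod 7 is 6 (since 6·6 = 36 = 5·7 + 1), so t ≡ 6·6 = 36 ≡ 1 (mod 7).
    Then x = 5 + 60·1 = 65, valid modulo lcm(60, 21) = 420: x ≡ 65 (mod 420).
Verify: 65 mod 12 = 5, 65 mod 15 = 5, 65 mod 21 = 2.

x ≡ 65 (mod 420).


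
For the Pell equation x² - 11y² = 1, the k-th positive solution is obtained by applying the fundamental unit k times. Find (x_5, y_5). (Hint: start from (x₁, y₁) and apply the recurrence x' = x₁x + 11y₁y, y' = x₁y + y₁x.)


Step 1: Find the fundamental solution (x₁, y₁) of x² - 11y² = 1.
  Expand √11 as a continued fraction. a₀ = ⌊√11⌋ = 3; iterate m_{k+1} = d_k·a_k − m_k, d_{k+1} = (11 − m_{k+1}²)/d_k, a_{k+1} = ⌊(a₀ + m_{k+1})/d_{k+1}⌋ (starting m₀ = 0, d₀ = 1), with convergents p_k = a_k·p_{k-1} + p_{k-2}, q_k = a_k·q_{k-1} + q_{k-2} (p₋₁ = 1, q₋₁ = 0):
  k = 0: a₀ = 3; p₀/q₀ = 3/1; p₀² − 11·q₀² = 9 − 11 = -2.
  k = 1: m = 3, d = 2, a = ⌊(3 + 3)/2⌋ = 3; p/q = (3·3 + 1)/(3·1 + 0) = 10/3; p² − 11·q² = 100 − 99 = 1.
  The first convergent with p² − 11·q² = 1 gives the fundamental solution (x₁, y₁) = (10, 3).
Step 2: Apply the recurrence (x_{n+1}, y_{n+1}) = (x₁x_n + 11y₁y_n, x₁y_n + y₁x_n) repeatedly.
  From (x_1, y_1) = (10, 3): x_2 = 10·10 + 11·3·3 = 199; y_2 = 10·3 + 3·10 = 60.
  From (x_2, y_2) = (199, 60): x_3 = 10·199 + 11·3·60 = 3970; y_3 = 10·60 + 3·199 = 1197.
  From (x_3, y_3) = (3970, 1197): x_4 = 10·3970 + 11·3·1197 = 79201; y_4 = 10·1197 + 3·3970 = 23880.
  From (x_4, y_4) = (79201, 23880): x_5 = 10·79201 + 11·3·23880 = 1580050; y_5 = 10·23880 + 3·79201 = 476403.
Step 3: Verify x_5² - 11·y_5² = 2496558002500 - 2496558002499 = 1 (should be 1). ✓

(x_1, y_1) = (10, 3); (x_5, y_5) = (1580050, 476403).


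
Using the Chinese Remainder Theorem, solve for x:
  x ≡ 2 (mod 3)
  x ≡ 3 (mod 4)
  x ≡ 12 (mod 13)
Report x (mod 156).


Moduli 3, 4, 13 are pairwise coprime; by CRT there is a unique solution modulo M = 3 · 4 · 13 = 156.
Solve pairwise, accumulating the modulus:
  Start with x ≡ 2 (mod 3).
  Combine with x ≡ 3 (mod 4): since gcd(3, 4) = 1, we get a unique residue mod 12.
    Write x = 2 + 3·t and substitute into x ≡ 3 (mod 4): 3·t ≡ 3 − 2 = 1 (mod 4).
    The inverse of 3 mod 4 is 3 (since 3·3 = 9 = 2·4 + 1), so t ≡ 3·1 = 3 ≡ 3 (mod 4).
    Then x = 2 + 3·3 = 11, valid modulo lcm(3, 4) = 12: x ≡ 11 (mod 12).
  Combine with x ≡ 12 (mod 13): since gcd(12, 13) = 1, we get a unique residue mod 156.
    Write x = 11 + 12·t and substitute into x ≡ 12 (mod 13): 12·t ≡ 12 − 11 = 1 (mod 13).
    The inverse of 12 mod 13 is 12 (since 12·12 = 144 = 11·13 + 1), so t ≡ 12·1 = 12 ≡ 12 (mod 13).
    Then x = 11 + 12·12 = 155, valid modulo lcm(12, 13) = 156: x ≡ 155 (mod 156).
Verify: 155 mod 3 = 2 ✓, 155 mod 4 = 3 ✓, 155 mod 13 = 12 ✓.

x ≡ 155 (mod 156).


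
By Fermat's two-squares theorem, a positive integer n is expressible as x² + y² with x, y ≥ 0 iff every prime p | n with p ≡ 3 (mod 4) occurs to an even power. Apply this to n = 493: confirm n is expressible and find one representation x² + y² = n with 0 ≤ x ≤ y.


Step 1: Factor n = 493 = 17 · 29.
Step 2: Check the mod-4 condition on each prime factor: 17 ≡ 1 (mod 4), exponent 1; 29 ≡ 1 (mod 4), exponent 1.
All primes ≡ 3 (mod 4) appear to even exponent (or don't appear), so by the two-squares theorem n IS expressible as a sum of two squares.
Step 3: Build a representation. Here n = 17 · 29 is a product of primes ≡ 1 (mod 4). Each prime p ≡ 1 (mod 4) is itself a sum of two squares; find a² by testing p − a² for a perfect square:
  17: 17 − 1² = 16 = 4² ⇒ 17 = 1² + 4².
  29: 29 − 1² = 28, 29 − 2² = 25 = 5² ⇒ 29 = 2² + 5².
  Combine using the Brahmagupta–Fibonacci identity (a² + b²)(c² + d²) = (ac − bd)² + (ad + bc)² = (ac + bd)² + (ad − bc)²:
  17 · 29 = 493: from (1² + 4²)(2² + 5²), take (1·2 − 4·5, 1·5 + 4·2) = (2 − 20, 5 + 8) = (-18, 13); dropping signs (only squares matter) gives (18, 13); check 18² + 13² = 324 + 169 = 493 ✓.
Step 4: Order so x ≤ y and verify: 13² + 18² = 169 + 324 = 493 = n. ✓

n = 493 = 13² + 18² (one valid representation with x ≤ y).


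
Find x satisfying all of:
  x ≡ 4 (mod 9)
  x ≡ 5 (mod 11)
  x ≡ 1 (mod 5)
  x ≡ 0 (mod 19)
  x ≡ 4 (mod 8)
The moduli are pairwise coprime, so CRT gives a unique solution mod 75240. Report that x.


Product of moduli M = 9 · 11 · 5 · 19 · 8 = 75240.
Merge one congruence at a time:
  Start: x ≡ 4 (mod 9).
  Combine with x ≡ 5 (mod 11); new modulus lcm = 99.
    Write x = 4 + 9·t and substitute into x ≡ 5 (mod 11): 9·t ≡ 5 − 4 = 1 (mod 11).
    The inverse of 9 mod 11 is 5 (since 9·5 = 45 = 4·11 + 1), so t ≡ 5·1 = 5 ≡ 5 (mod 11).
    Then x = 4 + 9·5 = 49, valid modulo lcm(9, 11) = 99: x ≡ 49 (mod 99).
  Combine with x ≡ 1 (mod 5); new modulus lcm = 495.
    Write x = 49 + 99·t and substitute into x ≡ 1 (mod 5): 99·t ≡ 1 − 49 = -48 (mod 5).
    Reduce coefficients mod 5: 4·t ≡ 2 (mod 5).
    The inverse of 4 mod 5 is 4 (since 4·4 = 16 = 3·5 + 1), so t ≡ 4·2 = 8 ≡ 3 (mod 5).
    Then x = 49 + 99·3 = 346, valid modulo lcm(99, 5) = 495: x ≡ 346 (mod 495).
  Combine with x ≡ 0 (mod 19); new modulus lcm = 9405.
    Write x = 346 + 495·t and substitute into x ≡ 0 (mod 19): 495·t ≡ 0 − 346 = -346 (mod 19).
    Reduce coefficients mod 19: 1·t ≡ 15 (mod 19).
    So t ≡ 15 (mod 19).
    Then x = 346 + 495·15 = 7771, valid modulo lcm(495, 19) = 9405: x ≡ 7771 (mod 9405).
  Combine with x ≡ 4 (mod 8); new modulus lcm = 75240.
    Write x = 7771 + 9405·t and substitute into x ≡ 4 (mod 8): 9405·t ≡ 4 − 7771 = -7767 (mod 8).
    Reduce coefficients mod 8: 5·t ≡ 1 (mod 8).
    The inverse of 5 mod 8 is 5 (since 5·5 = 25 = 3·8 + 1), so t ≡ 5·1 = 5 ≡ 5 (mod 8).
    Then x = 7771 + 9405·5 = 54796, valid modulo lcm(9405, 8) = 75240: x ≡ 54796 (mod 75240).
Verify against each original: 54796 mod 9 = 4, 54796 mod 11 = 5, 54796 mod 5 = 1, 54796 mod 19 = 0, 54796 mod 8 = 4.

x ≡ 54796 (mod 75240).


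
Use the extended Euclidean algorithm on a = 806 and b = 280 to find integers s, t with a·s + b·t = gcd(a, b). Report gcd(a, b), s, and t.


Euclidean algorithm on (806, 280) — divide until remainder is 0:
  806 = 2 · 280 + 246
  280 = 1 · 246 + 34
  246 = 7 · 34 + 8
  34 = 4 · 8 + 2
  8 = 4 · 2 + 0
gcd(806, 280) = 2.
Track Bezout coefficients alongside the remainders: start with r₀ = 806 = a·1 + b·0 (s = 1, t = 0) and r₁ = 280 = a·0 + b·1 (s = 0, t = 1); each new remainder r_{k+1} = r_{k-1} − q_k·r_k inherits s_{k+1} = s_{k-1} − q_k·s_k, t_{k+1} = t_{k-1} − q_k·t_k, so r_k = a·s_k + b·t_k at every step:
  q = 2: r = 246, s = 1 − 2·0 = 1, t = 0 − 2·1 = -2  (check: 806·1 + 280·(-2) = 246)
  q = 1: r = 34, s = 0 − 1·1 = -1, t = 1 − 1·(-2) = 3  (check: 806·(-1) + 280·3 = 34)
  q = 7: r = 8, s = 1 − 7·(-1) = 8, t = -2 − 7·3 = -23  (check: 806·8 + 280·(-23) = 8)
  q = 4: r = 2, s = -1 − 4·8 = -33, t = 3 − 4·(-23) = 95  (check: 806·(-33) + 280·95 = 2)
The row with r = 2 (the gcd) gives the Bezout coefficients s = -33, t = 95.
Result: 806 · (-33) + 280 · (95) = 2.

gcd(806, 280) = 2; s = -33, t = 95 (check: 806·(-33) + 280·95 = 2).


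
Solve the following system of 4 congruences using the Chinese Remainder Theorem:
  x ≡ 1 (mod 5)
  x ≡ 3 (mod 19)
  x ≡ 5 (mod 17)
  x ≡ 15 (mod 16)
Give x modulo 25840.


Product of moduli M = 5 · 19 · 17 · 16 = 25840.
Merge one congruence at a time:
  Start: x ≡ 1 (mod 5).
  Combine with x ≡ 3 (mod 19); new modulus lcm = 95.
    Write x = 1 + 5·t and substitute into x ≡ 3 (mod 19): 5·t ≡ 3 − 1 = 2 (mod 19).
    The inverse of 5 mod 19 is 4 (since 5·4 = 20 = 1·19 + 1), so t ≡ 4·2 = 8 ≡ 8 (mod 19).
    Then x = 1 + 5·8 = 41, valid modulo lcm(5, 19) = 95: x ≡ 41 (mod 95).
  Combine with x ≡ 5 (mod 17); new modulus lcm = 1615.
    Write x = 41 + 95·t and substitute into x ≡ 5 (mod 17): 95·t ≡ 5 − 41 = -36 (mod 17).
    Reduce coefficients mod 17: 10·t ≡ 15 (mod 17).
    The inverse of 10 mod 17 is 12 (since 10·12 = 120 = 7·17 + 1), so t ≡ 12·15 = 180 ≡ 10 (mod 17).
    Then x = 41 + 95·10 = 991, valid modulo lcm(95, 17) = 1615: x ≡ 991 (mod 1615).
  Combine with x ≡ 15 (mod 16); new modulus lcm = 25840.
    Write x = 991 + 1615·t and substitute into x ≡ 15 (mod 16): 1615·t ≡ 15 − 991 = -976 (mod 16).
    Reduce coefficients mod 16: 15·t ≡ 0 (mod 16).
    The inverse of 15 mod 16 is 15 (since 15·15 = 225 = 14·16 + 1), so t ≡ 15·0 = 0 ≡ 0 (mod 16).
    Then x = 991 + 1615·0 = 991, valid modulo lcm(1615, 16) = 25840: x ≡ 991 (mod 25840).
Verify against each original: 991 mod 5 = 1, 991 mod 19 = 3, 991 mod 17 = 5, 991 mod 16 = 15.

x ≡ 991 (mod 25840).


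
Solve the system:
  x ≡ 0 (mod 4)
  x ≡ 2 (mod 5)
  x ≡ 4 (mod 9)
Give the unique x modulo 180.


Moduli 4, 5, 9 are pairwise coprime; by CRT there is a unique solution modulo M = 4 · 5 · 9 = 180.
Solve pairwise, accumulating the modulus:
  Start with x ≡ 0 (mod 4).
  Combine with x ≡ 2 (mod 5): since gcd(4, 5) = 1, we get a unique residue mod 20.
    Write x = 0 + 4·t and substitute into x ≡ 2 (mod 5): 4·t ≡ 2 − 0 = 2 (mod 5).
    The inverse of 4 mod 5 is 4 (since 4·4 = 16 = 3·5 + 1), so t ≡ 4·2 = 8 ≡ 3 (mod 5).
    Then x = 0 + 4·3 = 12, valid modulo lcm(4, 5) = 20: x ≡ 12 (mod 20).
  Combine with x ≡ 4 (mod 9): since gcd(20, 9) = 1, we get a unique residue mod 180.
    Write x = 12 + 20·t and substitute into x ≡ 4 (mod 9): 20·t ≡ 4 − 12 = -8 (mod 9).
    Reduce coefficients mod 9: 2·t ≡ 1 (mod 9).
    The inverse of 2 mod 9 is 5 (since 2·5 = 10 = 1·9 + 1), so t ≡ 5·1 = 5 ≡ 5 (mod 9).
    Then x = 12 + 20·5 = 112, valid modulo lcm(20, 9) = 180: x ≡ 112 (mod 180).
Verify: 112 mod 4 = 0 ✓, 112 mod 5 = 2 ✓, 112 mod 9 = 4 ✓.

x ≡ 112 (mod 180).


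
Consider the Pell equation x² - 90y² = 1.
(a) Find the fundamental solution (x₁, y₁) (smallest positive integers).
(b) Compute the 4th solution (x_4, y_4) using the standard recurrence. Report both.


Step 1: Find the fundamental solution (x₁, y₁) of x² - 90y² = 1.
  Expand √90 as a continued fraction. a₀ = ⌊√90⌋ = 9; iterate m_{k+1} = d_k·a_k − m_k, d_{k+1} = (90 − m_{k+1}²)/d_k, a_{k+1} = ⌊(a₀ + m_{k+1})/d_{k+1}⌋ (starting m₀ = 0, d₀ = 1), with convergents p_k = a_k·p_{k-1} + p_{k-2}, q_k = a_k·q_{k-1} + q_{k-2} (p₋₁ = 1, q₋₁ = 0):
  k = 0: a₀ = 9; p₀/q₀ = 9/1; p₀² − 90·q₀² = 81 − 90 = -9.
  k = 1: m = 9, d = 9, a = ⌊(9 + 9)/9⌋ = 2; p/q = (2·9 + 1)/(2·1 + 0) = 19/2; p² − 90·q² = 361 − 360 = 1.
  The first convergent with p² − 90·q² = 1 gives the fundamental solution (x₁, y₁) = (19, 2).
Step 2: Apply the recurrence (x_{n+1}, y_{n+1}) = (x₁x_n + 90y₁y_n, x₁y_n + y₁x_n) repeatedly.
  From (x_1, y_1) = (19, 2): x_2 = 19·19 + 90·2·2 = 721; y_2 = 19·2 + 2·19 = 76.
  From (x_2, y_2) = (721, 76): x_3 = 19·721 + 90·2·76 = 27379; y_3 = 19·76 + 2·721 = 2886.
  From (x_3, y_3) = (27379, 2886): x_4 = 19·27379 + 90·2·2886 = 1039681; y_4 = 19·2886 + 2·27379 = 109592.
Step 3: Verify x_4² - 90·y_4² = 1080936581761 - 1080936581760 = 1 (should be 1). ✓

(x_1, y_1) = (19, 2); (x_4, y_4) = (1039681, 109592).
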